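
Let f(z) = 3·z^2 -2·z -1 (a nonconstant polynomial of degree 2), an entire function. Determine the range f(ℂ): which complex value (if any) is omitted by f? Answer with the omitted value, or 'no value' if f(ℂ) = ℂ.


Little Picard bounds the complement of f(ℂ) to at most one point.
For every w ∈ ℂ, the equation p(z) − w = 0 is a nonconstant polynomial in z and hence has at least one root by the fundamental theorem of algebra. So p is surjective onto ℂ, omitting no value.

Omitted value: no value.


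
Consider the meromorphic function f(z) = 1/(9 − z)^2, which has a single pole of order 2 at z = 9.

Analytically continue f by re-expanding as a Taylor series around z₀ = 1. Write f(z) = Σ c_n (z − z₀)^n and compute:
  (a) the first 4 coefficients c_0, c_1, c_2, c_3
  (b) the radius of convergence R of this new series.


Let w = z − z₀, so z = z₀ + w.
Then 9 − z = 9 − (z₀ + w) = (9 − z₀) − w = 8 − w.
f(z) = 1/(8 − w)^2 = (1/(8)^2) · (1 − w/(8))^{−2}.
By the binomial series (1−u)^{−2} = Σ_{n≥0} C(n+1, 1) u^n for |u|<1, with u = w/(8):
  c_n = C(n+1, 1) / (8)^(n+2).
  c_0 = 1/(8)^2 = 1/64.
  c_1 = 2/(8)^3 = 1/256.
  c_2 = 3/(8)^4 = 3/4096.
  c_3 = 4/(8)^5 = 1/8192.
The series is valid for |w/d| < 1, i.e. |z − z₀| < |d|.
Radius of convergence: R = |9 − z₀| = |8| = 8 (distance from z₀ to the singularity z = 9).

c_0 = 1/64, c_1 = 1/256, c_2 = 3/4096, c_3 = 1/8192; R = 8.


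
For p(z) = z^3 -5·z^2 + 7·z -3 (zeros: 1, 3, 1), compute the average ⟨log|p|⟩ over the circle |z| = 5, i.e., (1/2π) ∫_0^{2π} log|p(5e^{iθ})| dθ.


Zeros: 1, 1, 3; r = 5.
Inside |z| < r: 1, 1, 3. Outside (|z| ≥ r): ∅.
p(0) = -3, so log|p(0)| = log(3) = 1.0986.
Apply Jensen: I(r) = log|p(0)| + Σ_k log(r/|z_k|), summed over zeros inside |z| < r.
  log(r/|z_k|) for z_k = 1: log(5/1) = 1.6094
  log(r/|z_k|) for z_k = 3: log(5/3) = 0.5108
  log(r/|z_k|) for z_k = 1: log(5/1) = 1.6094
Sum over inside zeros: 3.7297.
I(r) = log|p(0)| + (inside sum) = 1.0986 + 3.7297 = 4.8283.
Closed form (all zeros inside, monic): I(r) = n·log(r) = 3·log(5) = 4.8283. ✓

I(r) ≈ 4.8283.


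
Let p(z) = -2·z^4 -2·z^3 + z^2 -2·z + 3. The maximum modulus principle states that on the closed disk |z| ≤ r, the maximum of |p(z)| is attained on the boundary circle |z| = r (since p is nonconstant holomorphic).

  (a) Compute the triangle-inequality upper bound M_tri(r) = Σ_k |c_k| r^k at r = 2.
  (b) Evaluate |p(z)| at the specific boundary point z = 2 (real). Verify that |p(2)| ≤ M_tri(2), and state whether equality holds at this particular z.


Coefficients: c_0 = 3, c_1 = -2, c_2 = 1, c_3 = -2, c_4 = -2. Radius r = 2.
Part (a). Triangle bound: M_tri(r) = Σ_k |c_k| r^k
  = |3|·2^0 + |-2|·2^1 + |1|·2^2 + |-2|·2^3 + |-2|·2^4
  = 3 + 4 + 4 + 16 + 32 = 59.
This bounds M(r) := max_{|z|=r} |p(z)| from above; equality holds iff all terms c_k z^k can be made to align in phase at a single z on |z|=r.
Part (b). At z = 2 (real, on the circle |z| = r):
  p(2) = (3)·2^0 + (-2)·2^1 + (1)·2^2 + (-2)·2^3 + (-2)·2^4 = -45.
  |p(2)| = 45.
Check: |p(2)| = 45 ≤ 59 = M_tri(2). ✓ Equality does not hold at z = 2 (the coefficients have mixed signs, so the terms do not all align in phase there).

M_tri(2) = 59; |p(2)| = 45; equality at z=2: no.


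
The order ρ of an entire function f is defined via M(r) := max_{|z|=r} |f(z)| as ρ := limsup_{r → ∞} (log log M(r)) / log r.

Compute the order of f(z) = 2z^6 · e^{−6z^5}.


M(r) = max_{|z|=r} |2|·|z|^6·|e^{−6z^5}| = 2·r^6 · e^{6r^5} (the factors attain their maxima compatibly on |z|=r). Then log M(r) = log 2 + 6·log r + 6r^5, dominated by the last term, so log log M(r) ~ 5·log r. The polynomial factor 2z^6 contributes only a log r term and does not affect the order. ρ = 5.
Therefore ρ = 5.

Order ρ = 5.


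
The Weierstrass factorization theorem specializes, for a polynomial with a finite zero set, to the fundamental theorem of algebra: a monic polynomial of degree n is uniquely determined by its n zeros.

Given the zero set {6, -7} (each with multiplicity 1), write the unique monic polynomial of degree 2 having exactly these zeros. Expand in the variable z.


The polynomial is p(z) = ∏_{α ∈ S} (z − α), where S = {6, -7}.
Expanding the product yields: p(z) = z^2 + z -42.
The resulting polynomial has degree 2 and real coefficients as required.

p(z) = z^2 + z -42.


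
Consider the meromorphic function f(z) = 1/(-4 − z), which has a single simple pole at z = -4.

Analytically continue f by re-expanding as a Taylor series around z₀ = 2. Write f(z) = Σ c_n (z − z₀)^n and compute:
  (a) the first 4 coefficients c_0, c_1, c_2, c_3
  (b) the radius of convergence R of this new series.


Let w = z − z₀, so z = z₀ + w.
Then -4 − z = -4 − (z₀ + w) = (-4 − z₀) − w = -6 − w.
f(z) = 1/(-6 − w) = (1/(-6)) · 1/(1 − w/(-6)) = Σ_{n≥0} w^n / (-6)^(n+1).
So c_n = 1/(-6)^(n+1):
  c_0 = 1/(-6)^1 = -1/6.
  c_1 = 1/(-6)^2 = 1/36.
  c_2 = 1/(-6)^3 = -1/216.
  c_3 = 1/(-6)^4 = 1/1296.
The series is valid for |w/d| < 1, i.e. |z − z₀| < |d|.
Radius of convergence: R = |-4 − z₀| = |-6| = 6 (distance from z₀ to the singularity z = -4).

c_0 = -1/6, c_1 = 1/36, c_2 = -1/216, c_3 = 1/1296; R = 6.


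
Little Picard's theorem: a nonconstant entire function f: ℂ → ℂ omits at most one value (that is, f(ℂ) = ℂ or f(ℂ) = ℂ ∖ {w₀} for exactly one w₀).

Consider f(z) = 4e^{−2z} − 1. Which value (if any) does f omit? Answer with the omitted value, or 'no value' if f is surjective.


Little Picard bounds the complement of f(ℂ) to at most one point.
e^{−2z} is never zero on ℂ, so 4·e^{−2z} takes every value in ℂ ∖ {0}. Adding -1 shifts the range to ℂ ∖ {-1}. Thus f omits exactly the value -1.

Omitted value: -1.


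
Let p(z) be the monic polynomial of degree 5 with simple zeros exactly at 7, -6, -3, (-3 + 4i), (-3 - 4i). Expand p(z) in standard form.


The polynomial is p(z) = ∏_{α ∈ S} (z − α), where S = {7, -6, -3, (-3 + 4i), (-3 - 4i)}.
Expanding the product yields: p(z) = z^5 + 8·z^4 -8·z^3 -346·z^2 -1881·z -3150.
Note conjugate pairs combine to real quadratics: (z − (-3+4i))(z − (-3−4i)) = z² + 6z + 25.
The resulting polynomial has degree 5 and real coefficients as required.

p(z) = z^5 + 8·z^4 -8·z^3 -346·z^2 -1881·z -3150.


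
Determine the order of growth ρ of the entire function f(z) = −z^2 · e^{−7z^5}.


M(r) = max_{|z|=r} |-1|·|z|^2·|e^{−7z^5}| = 1·r^2 · e^{7r^5} (the factors attain their maxima compatibly on |z|=r). Then log M(r) = log 1 + 2·log r + 7r^5, dominated by the last term, so log log M(r) ~ 5·log r. The polynomial factor -1z^2 contributes only a log r term and does not affect the order. ρ = 5.
Therefore ρ = 5.

Order ρ = 5.


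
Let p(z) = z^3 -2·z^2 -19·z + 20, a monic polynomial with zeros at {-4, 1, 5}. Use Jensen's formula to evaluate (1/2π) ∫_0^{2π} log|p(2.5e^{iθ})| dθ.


Zeros: -4, 1, 5; r = 2.5.
Inside |z| < r: 1. Outside (|z| ≥ r): -4, 5.
p(0) = 20, so log|p(0)| = log(20) = 2.9957.
Apply Jensen: I(r) = log|p(0)| + Σ_k log(r/|z_k|), summed over zeros inside |z| < r.
  log(r/|z_k|) for z_k = 1: log(2.5/1) = 0.9163
  Outside zeros (-4, 5) contribute nothing to the Jensen sum.
Sum over inside zeros: 0.9163.
I(r) = log|p(0)| + (inside sum) = 2.9957 + 0.9163 = 3.9120.
Note: since some zeros are outside |z| ≤ r, the simplified n·log(r) form does NOT apply — only the inside zeros contribute.

I(r) ≈ 3.9120.


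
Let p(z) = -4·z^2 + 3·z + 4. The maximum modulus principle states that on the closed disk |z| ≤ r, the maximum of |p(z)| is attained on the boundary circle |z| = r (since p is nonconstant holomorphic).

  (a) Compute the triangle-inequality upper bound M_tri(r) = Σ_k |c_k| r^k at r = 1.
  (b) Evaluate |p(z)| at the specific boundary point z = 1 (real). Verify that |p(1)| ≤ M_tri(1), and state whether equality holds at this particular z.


Coefficients: c_0 = 4, c_1 = 3, c_2 = -4. Radius r = 1.
Part (a). Triangle bound: M_tri(r) = Σ_k |c_k| r^k
  = |4|·1^0 + |3|·1^1 + |-4|·1^2
  = 4 + 3 + 4 = 11.
This bounds M(r) := max_{|z|=r} |p(z)| from above; equality holds iff all terms c_k z^k can be made to align in phase at a single z on |z|=r.
Part (b). At z = 1 (real, on the circle |z| = r):
  p(1) = (4)·1^0 + (3)·1^1 + (-4)·1^2 = 3.
  |p(1)| = 3.
Check: |p(1)| = 3 ≤ 11 = M_tri(1). ✓ Equality does not hold at z = 1 (the coefficients have mixed signs, so the terms do not all align in phase there).

M_tri(1) = 11; |p(1)| = 3; equality at z=1: no.


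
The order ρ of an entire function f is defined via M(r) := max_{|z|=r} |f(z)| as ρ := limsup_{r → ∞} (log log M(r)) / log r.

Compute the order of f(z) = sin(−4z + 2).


sin(w) is a linear combination of e^{iw} and e^{−iw} (or e^w, e^{−w} in the hyperbolic case), so |sin(w)| ≤ e^{|w|}. With w = −4z + 2, |w| ≤ 4|z| + 2 = 4r + 2 on |z| = r, giving M(r) ≤ e^{4r + 2}, so ρ ≤ 1. On a suitable ray (z = it for sin/cos; z = t for sinh/cosh, t real → ∞), |sin(−4z + 2)| grows like e^{4|t|}/2, so ρ ≥ 1. Hence ρ = 1.
Therefore ρ = 1.

Order ρ = 1.


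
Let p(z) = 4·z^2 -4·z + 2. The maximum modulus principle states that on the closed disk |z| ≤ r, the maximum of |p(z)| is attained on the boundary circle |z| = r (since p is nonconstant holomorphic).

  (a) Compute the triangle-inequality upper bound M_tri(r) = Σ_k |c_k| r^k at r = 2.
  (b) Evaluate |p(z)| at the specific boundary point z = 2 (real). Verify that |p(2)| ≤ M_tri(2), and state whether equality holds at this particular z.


Coefficients: c_0 = 2, c_1 = -4, c_2 = 4. Radius r = 2.
Part (a). Triangle bound: M_tri(r) = Σ_k |c_k| r^k
  = |2|·2^0 + |-4|·2^1 + |4|·2^2
  = 2 + 8 + 16 = 26.
This bounds M(r) := max_{|z|=r} |p(z)| from above; equality holds iff all terms c_k z^k can be made to align in phase at a single z on |z|=r.
Part (b). At z = 2 (real, on the circle |z| = r):
  p(2) = (2)·2^0 + (-4)·2^1 + (4)·2^2 = 10.
  |p(2)| = 10.
Check: |p(2)| = 10 ≤ 26 = M_tri(2). ✓ Equality does not hold at z = 2 (the coefficients have mixed signs, so the terms do not all align in phase there).

M_tri(2) = 26; |p(2)| = 10; equality at z=2: no.


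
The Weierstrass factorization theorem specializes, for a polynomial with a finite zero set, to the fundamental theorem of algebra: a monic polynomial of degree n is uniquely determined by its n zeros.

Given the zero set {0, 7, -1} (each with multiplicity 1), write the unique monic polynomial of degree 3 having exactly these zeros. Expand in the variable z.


The polynomial is p(z) = ∏_{α ∈ S} (z − α), where S = {0, 7, -1}.
Expanding the product yields: p(z) = z^3 -6·z^2 -7·z.
The resulting polynomial has degree 3 and real coefficients as required.

p(z) = z^3 -6·z^2 -7·z.


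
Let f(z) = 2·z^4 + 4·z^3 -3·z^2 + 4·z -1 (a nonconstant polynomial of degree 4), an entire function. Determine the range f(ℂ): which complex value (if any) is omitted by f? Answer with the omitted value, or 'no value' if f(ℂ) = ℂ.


Little Picard bounds the complement of f(ℂ) to at most one point.
For every w ∈ ℂ, the equation p(z) − w = 0 is a nonconstant polynomial in z and hence has at least one root by the fundamental theorem of algebra. So p is surjective onto ℂ, omitting no value.

Omitted value: no value.


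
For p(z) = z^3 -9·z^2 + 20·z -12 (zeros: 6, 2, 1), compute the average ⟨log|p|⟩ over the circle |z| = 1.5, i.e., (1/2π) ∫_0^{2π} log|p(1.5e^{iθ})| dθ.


Zeros: 1, 2, 6; r = 1.5.
Inside |z| < r: 1. Outside (|z| ≥ r): 2, 6.
p(0) = -12, so log|p(0)| = log(12) = 2.4849.
Apply Jensen: I(r) = log|p(0)| + Σ_k log(r/|z_k|), summed over zeros inside |z| < r.
  log(r/|z_k|) for z_k = 1: log(1.5/1) = 0.4055
  Outside zeros (2, 6) contribute nothing to the Jensen sum.
Sum over inside zeros: 0.4055.
I(r) = log|p(0)| + (inside sum) = 2.4849 + 0.4055 = 2.8904.
Note: since some zeros are outside |z| ≤ r, the simplified n·log(r) form does NOT apply — only the inside zeros contribute.

I(r) ≈ 2.8904.


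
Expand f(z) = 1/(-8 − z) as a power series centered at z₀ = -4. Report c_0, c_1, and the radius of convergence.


Let w = z − z₀, so z = z₀ + w.
Then -8 − z = -8 − (z₀ + w) = (-8 − z₀) − w = -4 − w.
f(z) = 1/(-4 − w) = (1/(-4)) · 1/(1 − w/(-4)) = Σ_{n≥0} w^n / (-4)^(n+1).
So c_n = 1/(-4)^(n+1):
  c_0 = 1/(-4)^1 = -1/4.
  c_1 = 1/(-4)^2 = 1/16.
The series is valid for |w/d| < 1, i.e. |z − z₀| < |d|.
Radius of convergence: R = |-8 − z₀| = |-4| = 4 (distance from z₀ to the singularity z = -8).

c_0 = -1/4, c_1 = 1/16; R = 4.


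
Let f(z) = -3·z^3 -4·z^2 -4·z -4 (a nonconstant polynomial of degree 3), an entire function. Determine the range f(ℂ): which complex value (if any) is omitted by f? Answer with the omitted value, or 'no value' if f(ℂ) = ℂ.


Little Picard bounds the complement of f(ℂ) to at most one point.
For every w ∈ ℂ, the equation p(z) − w = 0 is a nonconstant polynomial in z and hence has at least one root by the fundamental theorem of algebra. So p is surjective onto ℂ, omitting no value.

Omitted value: no value.


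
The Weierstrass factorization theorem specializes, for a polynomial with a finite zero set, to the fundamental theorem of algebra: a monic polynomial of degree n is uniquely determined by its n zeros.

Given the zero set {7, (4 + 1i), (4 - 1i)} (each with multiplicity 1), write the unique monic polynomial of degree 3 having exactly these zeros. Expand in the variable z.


The polynomial is p(z) = ∏_{α ∈ S} (z − α), where S = {7, (4 + 1i), (4 - 1i)}.
Expanding the product yields: p(z) = z^3 -15·z^2 + 73·z -119.
Note conjugate pairs combine to real quadratics: (z − (4+1i))(z − (4−1i)) = z² − 8z + 17.
The resulting polynomial has degree 3 and real coefficients as required.

p(z) = z^3 -15·z^2 + 73·z -119.


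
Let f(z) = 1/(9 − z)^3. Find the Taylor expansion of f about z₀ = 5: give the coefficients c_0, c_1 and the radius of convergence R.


Let w = z − z₀, so z = z₀ + w.
Then 9 − z = 9 − (z₀ + w) = (9 − z₀) − w = 4 − w.
f(z) = 1/(4 − w)^3 = (1/(4)^3) · (1 − w/(4))^{−3}.
By the binomial series (1−u)^{−3} = Σ_{n≥0} C(n+2, 2) u^n for |u|<1, with u = w/(4):
  c_n = C(n+2, 2) / (4)^(n+3).
  c_0 = 1/(4)^3 = 1/64.
  c_1 = 3/(4)^4 = 3/256.
The series is valid for |w/d| < 1, i.e. |z − z₀| < |d|.
Radius of convergence: R = |9 − z₀| = |4| = 4 (distance from z₀ to the singularity z = 9).

c_0 = 1/64, c_1 = 3/256; R = 4.


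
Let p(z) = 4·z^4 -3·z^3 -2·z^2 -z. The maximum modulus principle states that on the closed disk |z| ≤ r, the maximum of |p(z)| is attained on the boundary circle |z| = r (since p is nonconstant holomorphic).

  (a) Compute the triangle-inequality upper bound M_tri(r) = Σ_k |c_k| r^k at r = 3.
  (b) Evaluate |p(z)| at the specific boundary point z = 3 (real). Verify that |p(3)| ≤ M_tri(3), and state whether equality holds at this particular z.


Coefficients: c_0 = 0, c_1 = -1, c_2 = -2, c_3 = -3, c_4 = 4. Radius r = 3.
Part (a). Triangle bound: M_tri(r) = Σ_k |c_k| r^k
  = |0|·3^0 + |-1|·3^1 + |-2|·3^2 + |-3|·3^3 + |4|·3^4
  = 0 + 3 + 18 + 81 + 324 = 426.
This bounds M(r) := max_{|z|=r} |p(z)| from above; equality holds iff all terms c_k z^k can be made to align in phase at a single z on |z|=r.
Part (b). At z = 3 (real, on the circle |z| = r):
  p(3) = (0)·3^0 + (-1)·3^1 + (-2)·3^2 + (-3)·3^3 + (4)·3^4 = 222.
  |p(3)| = 222.
Check: |p(3)| = 222 ≤ 426 = M_tri(3). ✓ Equality does not hold at z = 3 (the coefficients have mixed signs, so the terms do not all align in phase there).

M_tri(3) = 426; |p(3)| = 222; equality at z=3: no.


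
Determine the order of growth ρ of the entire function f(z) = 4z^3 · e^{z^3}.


M(r) = max_{|z|=r} |4|·|z|^3·|e^{z^3}| = 4·r^3 · e^{1r^3} (the factors attain their maxima compatibly on |z|=r). Then log M(r) = log 4 + 3·log r + 1r^3, dominated by the last term, so log log M(r) ~ 3·log r. The polynomial factor 4z^3 contributes only a log r term and does not affect the order. ρ = 3.
Therefore ρ = 3.

Order ρ = 3.


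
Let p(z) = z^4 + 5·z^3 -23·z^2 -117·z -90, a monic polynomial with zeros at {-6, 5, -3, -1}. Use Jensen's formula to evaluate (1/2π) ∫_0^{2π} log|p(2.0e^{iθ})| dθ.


Zeros: -6, -3, -1, 5; r = 2.0.
Inside |z| < r: -1. Outside (|z| ≥ r): -6, -3, 5.
p(0) = -90, so log|p(0)| = log(90) = 4.4998.
Apply Jensen: I(r) = log|p(0)| + Σ_k log(r/|z_k|), summed over zeros inside |z| < r.
  log(r/|z_k|) for z_k = -1: log(2.0/1) = 0.6931
  Outside zeros (-6, -3, 5) contribute nothing to the Jensen sum.
Sum over inside zeros: 0.6931.
I(r) = log|p(0)| + (inside sum) = 4.4998 + 0.6931 = 5.1930.
Note: since some zeros are outside |z| ≤ r, the simplified n·log(r) form does NOT apply — only the inside zeros contribute.

I(r) ≈ 5.1930.


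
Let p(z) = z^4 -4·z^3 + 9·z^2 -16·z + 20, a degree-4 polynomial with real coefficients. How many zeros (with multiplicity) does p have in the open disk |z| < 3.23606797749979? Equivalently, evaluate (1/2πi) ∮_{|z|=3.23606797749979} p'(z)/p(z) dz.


The zeros of p are: (2 + 1i), (2 - 1i), (0 + 2i), (0 - 2i).
Their magnitudes are: 2.236, 2.236, 2, 2.
Zeros with |z| < R = 3.23606797749979: (2 + 1i), (2 - 1i), (0 + 2i), (0 - 2i).
Count = 4.
By the argument principle, (1/2πi) ∮_{|z|=R} p'(z)/p(z) dz equals exactly this count.

Number of zeros inside |z| < 3.23606797749979: 4.


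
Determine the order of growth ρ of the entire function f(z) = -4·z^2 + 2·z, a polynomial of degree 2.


|f(z)| ≤ Σ|c_k|·r^k = O(r^2) as r → ∞. Polynomial growth is O(e^{r^ε}) for every ε > 0 (since r^2/e^{r^ε} → 0), so ρ ≤ ε for all ε > 0, i.e. ρ = 0. Every nonconstant polynomial has order 0.
Therefore ρ = 0.

Order ρ = 0.


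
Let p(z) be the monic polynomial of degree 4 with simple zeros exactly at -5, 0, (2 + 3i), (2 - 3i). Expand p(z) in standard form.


The polynomial is p(z) = ∏_{α ∈ S} (z − α), where S = {-5, 0, (2 + 3i), (2 - 3i)}.
Expanding the product yields: p(z) = z^4 + z^3 -7·z^2 + 65·z.
Note conjugate pairs combine to real quadratics: (z − (2+3i))(z − (2−3i)) = z² − 4z + 13.
The resulting polynomial has degree 4 and real coefficients as required.

p(z) = z^4 + z^3 -7·z^2 + 65·z.


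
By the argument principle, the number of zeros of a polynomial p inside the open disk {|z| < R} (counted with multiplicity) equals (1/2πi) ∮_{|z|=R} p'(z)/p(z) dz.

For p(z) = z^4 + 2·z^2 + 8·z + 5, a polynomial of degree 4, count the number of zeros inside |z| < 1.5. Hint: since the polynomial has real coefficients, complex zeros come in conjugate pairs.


The zeros of p are: (1 + 2i), (1 - 2i), -1, -1.
Their magnitudes are: 2.236, 2.236, 1, 1.
Zeros with |z| < R = 1.5: -1, -1.
Count = 2.
By the argument principle, (1/2πi) ∮_{|z|=R} p'(z)/p(z) dz equals exactly this count.

Number of zeros inside |z| < 1.5: 2.


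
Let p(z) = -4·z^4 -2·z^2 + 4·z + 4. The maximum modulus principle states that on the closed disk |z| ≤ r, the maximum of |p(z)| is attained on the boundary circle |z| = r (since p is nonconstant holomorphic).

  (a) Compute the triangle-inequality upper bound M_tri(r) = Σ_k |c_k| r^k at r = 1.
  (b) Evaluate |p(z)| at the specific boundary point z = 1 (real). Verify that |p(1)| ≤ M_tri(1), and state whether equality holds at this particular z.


Coefficients: c_0 = 4, c_1 = 4, c_2 = -2, c_3 = 0, c_4 = -4. Radius r = 1.
Part (a). Triangle bound: M_tri(r) = Σ_k |c_k| r^k
  = |4|·1^0 + |4|·1^1 + |-2|·1^2 + |0|·1^3 + |-4|·1^4
  = 4 + 4 + 2 + 0 + 4 = 14.
This bounds M(r) := max_{|z|=r} |p(z)| from above; equality holds iff all terms c_k z^k can be made to align in phase at a single z on |z|=r.
Part (b). At z = 1 (real, on the circle |z| = r):
  p(1) = (4)·1^0 + (4)·1^1 + (-2)·1^2 + (0)·1^3 + (-4)·1^4 = 2.
  |p(1)| = 2.
Check: |p(1)| = 2 ≤ 14 = M_tri(1). ✓ Equality does not hold at z = 1 (the coefficients have mixed signs, so the terms do not all align in phase there).

M_tri(1) = 14; |p(1)| = 2; equality at z=1: no.


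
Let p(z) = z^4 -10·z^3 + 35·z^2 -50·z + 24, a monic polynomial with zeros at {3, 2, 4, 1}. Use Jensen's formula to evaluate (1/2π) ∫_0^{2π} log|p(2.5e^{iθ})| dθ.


Zeros: 1, 2, 3, 4; r = 2.5.
Inside |z| < r: 1, 2. Outside (|z| ≥ r): 3, 4.
p(0) = 24, so log|p(0)| = log(24) = 3.1781.
Apply Jensen: I(r) = log|p(0)| + Σ_k log(r/|z_k|), summed over zeros inside |z| < r.
  log(r/|z_k|) for z_k = 2: log(2.5/2) = 0.2231
  log(r/|z_k|) for z_k = 1: log(2.5/1) = 0.9163
  Outside zeros (3, 4) contribute nothing to the Jensen sum.
Sum over inside zeros: 1.1394.
I(r) = log|p(0)| + (inside sum) = 3.1781 + 1.1394 = 4.3175.
Note: since some zeros are outside |z| ≤ r, the simplified n·log(r) form does NOT apply — only the inside zeros contribute.

I(r) ≈ 4.3175.


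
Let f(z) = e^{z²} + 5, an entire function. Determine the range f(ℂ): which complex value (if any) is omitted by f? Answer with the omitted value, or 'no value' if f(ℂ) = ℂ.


Little Picard bounds the complement of f(ℂ) to at most one point.
The exponent g(z) = z² is a nonconstant polynomial, hence surjective onto ℂ. So e^{g(z)} takes every value in {e^w : w ∈ ℂ} = ℂ ∖ {0}. Adding 5 shifts the range to ℂ ∖ {5}. f omits exactly 5.

Omitted value: 5.


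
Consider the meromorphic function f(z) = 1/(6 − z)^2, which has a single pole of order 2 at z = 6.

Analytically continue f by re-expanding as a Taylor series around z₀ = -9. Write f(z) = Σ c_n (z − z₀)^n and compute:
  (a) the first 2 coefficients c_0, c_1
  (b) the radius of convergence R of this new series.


Let w = z − z₀, so z = z₀ + w.
Then 6 − z = 6 − (z₀ + w) = (6 − z₀) − w = 15 − w.
f(z) = 1/(15 − w)^2 = (1/(15)^2) · (1 − w/(15))^{−2}.
By the binomial series (1−u)^{−2} = Σ_{n≥0} C(n+1, 1) u^n for |u|<1, with u = w/(15):
  c_n = C(n+1, 1) / (15)^(n+2).
  c_0 = 1/(15)^2 = 1/225.
  c_1 = 2/(15)^3 = 2/3375.
The series is valid for |w/d| < 1, i.e. |z − z₀| < |d|.
Radius of convergence: R = |6 − z₀| = |15| = 15 (distance from z₀ to the singularity z = 6).

c_0 = 1/225, c_1 = 2/3375; R = 15.


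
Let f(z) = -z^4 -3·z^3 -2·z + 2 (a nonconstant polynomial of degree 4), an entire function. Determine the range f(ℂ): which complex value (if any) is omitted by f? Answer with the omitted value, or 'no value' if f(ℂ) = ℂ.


Little Picard bounds the complement of f(ℂ) to at most one point.
For every w ∈ ℂ, the equation p(z) − w = 0 is a nonconstant polynomial in z and hence has at least one root by the fundamental theorem of algebra. So p is surjective onto ℂ, omitting no value.

Omitted value: no value.


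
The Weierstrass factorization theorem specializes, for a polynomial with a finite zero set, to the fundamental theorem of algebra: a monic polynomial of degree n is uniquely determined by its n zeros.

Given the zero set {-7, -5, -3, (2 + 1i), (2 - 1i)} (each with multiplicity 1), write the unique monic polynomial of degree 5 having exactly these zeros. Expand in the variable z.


The polynomial is p(z) = ∏_{α ∈ S} (z − α), where S = {-7, -5, -3, (2 + 1i), (2 - 1i)}.
Expanding the product yields: p(z) = z^5 + 11·z^4 + 16·z^3 -104·z^2 -65·z + 525.
Note conjugate pairs combine to real quadratics: (z − (2+1i))(z − (2−1i)) = z² − 4z + 5.
The resulting polynomial has degree 5 and real coefficients as required.

p(z) = z^5 + 11·z^4 + 16·z^3 -104·z^2 -65·z + 525.


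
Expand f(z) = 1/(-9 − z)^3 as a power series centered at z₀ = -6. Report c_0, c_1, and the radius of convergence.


Let w = z − z₀, so z = z₀ + w.
Then -9 − z = -9 − (z₀ + w) = (-9 − z₀) − w = -3 − w.
f(z) = 1/(-3 − w)^3 = (1/(-3)^3) · (1 − w/(-3))^{−3}.
By the binomial series (1−u)^{−3} = Σ_{n≥0} C(n+2, 2) u^n for |u|<1, with u = w/(-3):
  c_n = C(n+2, 2) / (-3)^(n+3).
  c_0 = 1/(-3)^3 = -1/27.
  c_1 = 3/(-3)^4 = 1/27.
The series is valid for |w/d| < 1, i.e. |z − z₀| < |d|.
Radius of convergence: R = |-9 − z₀| = |-3| = 3 (distance from z₀ to the singularity z = -9).

c_0 = -1/27, c_1 = 1/27; R = 3.


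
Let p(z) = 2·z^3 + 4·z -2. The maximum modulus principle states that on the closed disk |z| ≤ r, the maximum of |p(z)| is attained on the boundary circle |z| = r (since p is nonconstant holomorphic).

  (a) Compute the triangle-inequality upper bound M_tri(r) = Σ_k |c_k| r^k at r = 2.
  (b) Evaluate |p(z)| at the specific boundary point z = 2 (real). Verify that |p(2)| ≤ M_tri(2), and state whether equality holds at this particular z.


Coefficients: c_0 = -2, c_1 = 4, c_2 = 0, c_3 = 2. Radius r = 2.
Part (a). Triangle bound: M_tri(r) = Σ_k |c_k| r^k
  = |-2|·2^0 + |4|·2^1 + |0|·2^2 + |2|·2^3
  = 2 + 8 + 0 + 16 = 26.
This bounds M(r) := max_{|z|=r} |p(z)| from above; equality holds iff all terms c_k z^k can be made to align in phase at a single z on |z|=r.
Part (b). At z = 2 (real, on the circle |z| = r):
  p(2) = (-2)·2^0 + (4)·2^1 + (0)·2^2 + (2)·2^3 = 22.
  |p(2)| = 22.
Check: |p(2)| = 22 ≤ 26 = M_tri(2). ✓ Equality does not hold at z = 2 (the coefficients have mixed signs, so the terms do not all align in phase there).

M_tri(2) = 26; |p(2)| = 22; equality at z=2: no.


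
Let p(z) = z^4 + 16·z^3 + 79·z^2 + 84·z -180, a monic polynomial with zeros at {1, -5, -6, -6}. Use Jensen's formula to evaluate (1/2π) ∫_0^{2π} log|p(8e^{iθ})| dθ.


Zeros: -6, -6, -5, 1; r = 8.
Inside |z| < r: -6, -6, -5, 1. Outside (|z| ≥ r): ∅.
p(0) = -180, so log|p(0)| = log(180) = 5.1930.
Apply Jensen: I(r) = log|p(0)| + Σ_k log(r/|z_k|), summed over zeros inside |z| < r.
  log(r/|z_k|) for z_k = 1: log(8/1) = 2.0794
  log(r/|z_k|) for z_k = -5: log(8/5) = 0.4700
  log(r/|z_k|) for z_k = -6: log(8/6) = 0.2877
  log(r/|z_k|) for z_k = -6: log(8/6) = 0.2877
Sum over inside zeros: 3.1248.
I(r) = log|p(0)| + (inside sum) = 5.1930 + 3.1248 = 8.3178.
Closed form (all zeros inside, monic): I(r) = n·log(r) = 4·log(8) = 8.3178. ✓

I(r) ≈ 8.3178.


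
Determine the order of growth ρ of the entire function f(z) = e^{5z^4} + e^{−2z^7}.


Each summand is entire of order 4 and 7 respectively (as in the single-exponential case). The order of a sum is at most the max of the orders, so ρ ≤ 7. For the lower bound: on |z|=r choose arg z so that -2z^7 is real positive; then |e^{-2z^7}| = e^{2r^7} while |e^{5z^4}| ≤ e^{5r^4} = o(e^{2r^7}). So |f| ≥ e^{2r^7}(1 − o(1)) and ρ ≥ 7. Hence ρ = max(4, 7) = 7.
Therefore ρ = 7.

Order ρ = 7.


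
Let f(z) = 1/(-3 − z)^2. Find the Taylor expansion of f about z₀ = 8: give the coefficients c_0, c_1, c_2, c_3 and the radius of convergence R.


Let w = z − z₀, so z = z₀ + w.
Then -3 − z = -3 − (z₀ + w) = (-3 − z₀) − w = -11 − w.
f(z) = 1/(-11 − w)^2 = (1/(-11)^2) · (1 − w/(-11))^{−2}.
By the binomial series (1−u)^{−2} = Σ_{n≥0} C(n+1, 1) u^n for |u|<1, with u = w/(-11):
  c_n = C(n+1, 1) / (-11)^(n+2).
  c_0 = 1/(-11)^2 = 1/121.
  c_1 = 2/(-11)^3 = -2/1331.
  c_2 = 3/(-11)^4 = 3/14641.
  c_3 = 4/(-11)^5 = -4/161051.
The series is valid for |w/d| < 1, i.e. |z − z₀| < |d|.
Radius of convergence: R = |-3 − z₀| = |-11| = 11 (distance from z₀ to the singularity z = -3).

c_0 = 1/121, c_1 = -2/1331, c_2 = 3/14641, c_3 = -4/161051; R = 11.


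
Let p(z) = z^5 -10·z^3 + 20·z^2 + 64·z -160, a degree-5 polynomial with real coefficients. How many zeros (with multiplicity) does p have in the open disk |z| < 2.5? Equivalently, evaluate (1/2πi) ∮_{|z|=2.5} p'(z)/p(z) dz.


The zeros of p are: (2 + 2i), (2 - 2i), 2, (-3 + 1i), (-3 - 1i).
Their magnitudes are: 2.828, 2.828, 2, 3.162, 3.162.
Zeros with |z| < R = 2.5: 2.
Count = 1.
By the argument principle, (1/2πi) ∮_{|z|=R} p'(z)/p(z) dz equals exactly this count.

Number of zeros inside |z| < 2.5: 1.


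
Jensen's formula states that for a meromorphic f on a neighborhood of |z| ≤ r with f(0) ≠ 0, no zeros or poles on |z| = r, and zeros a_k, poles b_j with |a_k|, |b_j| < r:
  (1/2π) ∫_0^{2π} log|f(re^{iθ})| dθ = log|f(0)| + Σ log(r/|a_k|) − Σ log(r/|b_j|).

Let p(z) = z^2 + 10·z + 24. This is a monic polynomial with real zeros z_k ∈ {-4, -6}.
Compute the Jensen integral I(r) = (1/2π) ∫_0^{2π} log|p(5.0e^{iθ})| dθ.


Zeros: -6, -4; r = 5.0.
Inside |z| < r: -4. Outside (|z| ≥ r): -6.
p(0) = 24, so log|p(0)| = log(24) = 3.1781.
Apply Jensen: I(r) = log|p(0)| + Σ_k log(r/|z_k|), summed over zeros inside |z| < r.
  log(r/|z_k|) for z_k = -4: log(5.0/4) = 0.2231
  Outside zeros (-6) contribute nothing to the Jensen sum.
Sum over inside zeros: 0.2231.
I(r) = log|p(0)| + (inside sum) = 3.1781 + 0.2231 = 3.4012.
Note: since some zeros are outside |z| ≤ r, the simplified n·log(r) form does NOT apply — only the inside zeros contribute.

I(r) ≈ 3.4012.


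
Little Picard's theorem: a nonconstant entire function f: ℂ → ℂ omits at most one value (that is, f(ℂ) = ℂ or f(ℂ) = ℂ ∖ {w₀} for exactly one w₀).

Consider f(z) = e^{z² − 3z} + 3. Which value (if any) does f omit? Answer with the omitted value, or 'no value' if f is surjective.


Little Picard bounds the complement of f(ℂ) to at most one point.
The exponent g(z) = z² − 3z is a nonconstant polynomial, hence surjective onto ℂ. So e^{g(z)} takes every value in {e^w : w ∈ ℂ} = ℂ ∖ {0}. Adding 3 shifts the range to ℂ ∖ {3}. f omits exactly 3.

Omitted value: 3.


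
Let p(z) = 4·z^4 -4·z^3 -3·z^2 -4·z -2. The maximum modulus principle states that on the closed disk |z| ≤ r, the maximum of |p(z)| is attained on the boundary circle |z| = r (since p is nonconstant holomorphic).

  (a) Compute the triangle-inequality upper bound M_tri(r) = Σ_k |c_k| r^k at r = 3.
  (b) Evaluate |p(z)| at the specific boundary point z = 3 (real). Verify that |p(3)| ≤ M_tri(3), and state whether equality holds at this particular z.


Coefficients: c_0 = -2, c_1 = -4, c_2 = -3, c_3 = -4, c_4 = 4. Radius r = 3.
Part (a). Triangle bound: M_tri(r) = Σ_k |c_k| r^k
  = |-2|·3^0 + |-4|·3^1 + |-3|·3^2 + |-4|·3^3 + |4|·3^4
  = 2 + 12 + 27 + 108 + 324 = 473.
This bounds M(r) := max_{|z|=r} |p(z)| from above; equality holds iff all terms c_k z^k can be made to align in phase at a single z on |z|=r.
Part (b). At z = 3 (real, on the circle |z| = r):
  p(3) = (-2)·3^0 + (-4)·3^1 + (-3)·3^2 + (-4)·3^3 + (4)·3^4 = 175.
  |p(3)| = 175.
Check: |p(3)| = 175 ≤ 473 = M_tri(3). ✓ Equality does not hold at z = 3 (the coefficients have mixed signs, so the terms do not all align in phase there).

M_tri(3) = 473; |p(3)| = 175; equality at z=3: no.


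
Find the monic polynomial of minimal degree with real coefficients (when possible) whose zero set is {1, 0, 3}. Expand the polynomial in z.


The polynomial is p(z) = ∏_{α ∈ S} (z − α), where S = {1, 0, 3}.
Expanding the product yields: p(z) = z^3 -4·z^2 + 3·z.
The resulting polynomial has degree 3 and real coefficients as required.

p(z) = z^3 -4·z^2 + 3·z.


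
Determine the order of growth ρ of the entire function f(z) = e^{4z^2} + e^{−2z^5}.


Each summand is entire of order 2 and 5 respectively (as in the single-exponential case). The order of a sum is at most the max of the orders, so ρ ≤ 5. For the lower bound: on |z|=r choose arg z so that -2z^5 is real positive; then |e^{-2z^5}| = e^{2r^5} while |e^{4z^2}| ≤ e^{4r^2} = o(e^{2r^5}). So |f| ≥ e^{2r^5}(1 − o(1)) and ρ ≥ 5. Hence ρ = max(2, 5) = 5.
Therefore ρ = 5.

Order ρ = 5.


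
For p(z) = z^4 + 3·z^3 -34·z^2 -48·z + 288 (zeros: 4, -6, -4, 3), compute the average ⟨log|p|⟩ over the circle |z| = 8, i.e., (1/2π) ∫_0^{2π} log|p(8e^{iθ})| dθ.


Zeros: -6, -4, 3, 4; r = 8.
Inside |z| < r: -6, -4, 3, 4. Outside (|z| ≥ r): ∅.
p(0) = 288, so log|p(0)| = log(288) = 5.6630.
Apply Jensen: I(r) = log|p(0)| + Σ_k log(r/|z_k|), summed over zeros inside |z| < r.
  log(r/|z_k|) for z_k = 4: log(8/4) = 0.6931
  log(r/|z_k|) for z_k = -6: log(8/6) = 0.2877
  log(r/|z_k|) for z_k = -4: log(8/4) = 0.6931
  log(r/|z_k|) for z_k = 3: log(8/3) = 0.9808
Sum over inside zeros: 2.6548.
I(r) = log|p(0)| + (inside sum) = 5.6630 + 2.6548 = 8.3178.
Closed form (all zeros inside, monic): I(r) = n·log(r) = 4·log(8) = 8.3178. ✓

I(r) ≈ 8.3178.


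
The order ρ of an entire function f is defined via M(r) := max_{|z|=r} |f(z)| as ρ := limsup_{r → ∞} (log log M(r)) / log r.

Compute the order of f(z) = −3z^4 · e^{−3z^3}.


M(r) = max_{|z|=r} |-3|·|z|^4·|e^{−3z^3}| = 3·r^4 · e^{3r^3} (the factors attain their maxima compatibly on |z|=r). Then log M(r) = log 3 + 4·log r + 3r^3, dominated by the last term, so log log M(r) ~ 3·log r. The polynomial factor -3z^4 contributes only a log r term and does not affect the order. ρ = 3.
Therefore ρ = 3.

Order ρ = 3.


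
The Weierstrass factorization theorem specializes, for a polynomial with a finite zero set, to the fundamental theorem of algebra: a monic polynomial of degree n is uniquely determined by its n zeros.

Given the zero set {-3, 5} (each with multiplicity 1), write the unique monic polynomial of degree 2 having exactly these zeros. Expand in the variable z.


The polynomial is p(z) = ∏_{α ∈ S} (z − α), where S = {-3, 5}.
Expanding the product yields: p(z) = z^2 -2·z -15.
The resulting polynomial has degree 2 and real coefficients as required.

p(z) = z^2 -2·z -15.


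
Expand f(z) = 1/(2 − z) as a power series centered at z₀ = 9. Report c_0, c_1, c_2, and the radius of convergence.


Let w = z − z₀, so z = z₀ + w.
Then 2 − z = 2 − (z₀ + w) = (2 − z₀) − w = -7 − w.
f(z) = 1/(-7 − w) = (1/(-7)) · 1/(1 − w/(-7)) = Σ_{n≥0} w^n / (-7)^(n+1).
So c_n = 1/(-7)^(n+1):
  c_0 = 1/(-7)^1 = -1/7.
  c_1 = 1/(-7)^2 = 1/49.
  c_2 = 1/(-7)^3 = -1/343.
The series is valid for |w/d| < 1, i.e. |z − z₀| < |d|.
Radius of convergence: R = |2 − z₀| = |-7| = 7 (distance from z₀ to the singularity z = 2).

c_0 = -1/7, c_1 = 1/49, c_2 = -1/343; R = 7.


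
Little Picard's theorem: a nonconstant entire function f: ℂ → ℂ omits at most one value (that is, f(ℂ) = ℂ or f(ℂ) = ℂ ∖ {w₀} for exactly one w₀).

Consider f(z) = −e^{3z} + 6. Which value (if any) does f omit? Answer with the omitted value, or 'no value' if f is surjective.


Little Picard bounds the complement of f(ℂ) to at most one point.
e^{3z} is never zero on ℂ, so -1·e^{3z} takes every value in ℂ ∖ {0}. Adding 6 shifts the range to ℂ ∖ {6}. Thus f omits exactly the value 6.

Omitted value: 6.


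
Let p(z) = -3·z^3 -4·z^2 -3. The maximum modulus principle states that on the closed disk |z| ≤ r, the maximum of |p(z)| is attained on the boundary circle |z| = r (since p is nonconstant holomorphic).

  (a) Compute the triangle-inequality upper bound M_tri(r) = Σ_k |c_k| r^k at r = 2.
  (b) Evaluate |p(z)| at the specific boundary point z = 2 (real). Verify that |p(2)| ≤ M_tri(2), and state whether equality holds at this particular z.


Coefficients: c_0 = -3, c_1 = 0, c_2 = -4, c_3 = -3. Radius r = 2.
Part (a). Triangle bound: M_tri(r) = Σ_k |c_k| r^k
  = |-3|·2^0 + |0|·2^1 + |-4|·2^2 + |-3|·2^3
  = 3 + 0 + 16 + 24 = 43.
This bounds M(r) := max_{|z|=r} |p(z)| from above; equality holds iff all terms c_k z^k can be made to align in phase at a single z on |z|=r.
Part (b). At z = 2 (real, on the circle |z| = r):
  p(2) = (-3)·2^0 + (0)·2^1 + (-4)·2^2 + (-3)·2^3 = -43.
  |p(2)| = 43.
Since all nonzero coefficients share the same sign, |p(2)| = 43 = M_tri(2); the triangle bound is attained at z = 2, so in fact M(r) = 43.

M_tri(2) = 43; |p(2)| = 43; equality at z=2: yes.


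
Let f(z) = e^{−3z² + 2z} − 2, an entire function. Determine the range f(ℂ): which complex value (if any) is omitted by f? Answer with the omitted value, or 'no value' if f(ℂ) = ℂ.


Little Picard bounds the complement of f(ℂ) to at most one point.
The exponent g(z) = −3z² + 2z is a nonconstant polynomial, hence surjective onto ℂ. So e^{g(z)} takes every value in {e^w : w ∈ ℂ} = ℂ ∖ {0}. Adding -2 shifts the range to ℂ ∖ {-2}. f omits exactly -2.

Omitted value: -2.


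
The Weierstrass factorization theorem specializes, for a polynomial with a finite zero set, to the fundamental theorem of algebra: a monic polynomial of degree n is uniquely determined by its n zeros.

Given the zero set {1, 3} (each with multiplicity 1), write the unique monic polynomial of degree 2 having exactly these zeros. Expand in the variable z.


The polynomial is p(z) = ∏_{α ∈ S} (z − α), where S = {1, 3}.
Expanding the product yields: p(z) = z^2 -4·z + 3.
The resulting polynomial has degree 2 and real coefficients as required.

p(z) = z^2 -4·z + 3.


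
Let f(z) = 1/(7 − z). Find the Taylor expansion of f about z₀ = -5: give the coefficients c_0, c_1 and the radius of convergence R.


Let w = z − z₀, so z = z₀ + w.
Then 7 − z = 7 − (z₀ + w) = (7 − z₀) − w = 12 − w.
f(z) = 1/(12 − w) = (1/(12)) · 1/(1 − w/(12)) = Σ_{n≥0} w^n / (12)^(n+1).
So c_n = 1/(12)^(n+1):
  c_0 = 1/(12)^1 = 1/12.
  c_1 = 1/(12)^2 = 1/144.
The series is valid for |w/d| < 1, i.e. |z − z₀| < |d|.
Radius of convergence: R = |7 − z₀| = |12| = 12 (distance from z₀ to the singularity z = 7).

c_0 = 1/12, c_1 = 1/144; R = 12.


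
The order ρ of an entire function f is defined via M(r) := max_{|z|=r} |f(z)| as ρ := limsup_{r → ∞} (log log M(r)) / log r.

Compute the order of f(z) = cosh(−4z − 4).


cosh(w) is a linear combination of e^{iw} and e^{−iw} (or e^w, e^{−w} in the hyperbolic case), so |cosh(w)| ≤ e^{|w|}. With w = −4z − 4, |w| ≤ 4|z| + 4 = 4r + 4 on |z| = r, giving M(r) ≤ e^{4r + 4}, so ρ ≤ 1. On a suitable ray (z = it for sin/cos; z = t for sinh/cosh, t real → ∞), |cosh(−4z − 4)| grows like e^{4|t|}/2, so ρ ≥ 1. Hence ρ = 1.
Therefore ρ = 1.

Order ρ = 1.


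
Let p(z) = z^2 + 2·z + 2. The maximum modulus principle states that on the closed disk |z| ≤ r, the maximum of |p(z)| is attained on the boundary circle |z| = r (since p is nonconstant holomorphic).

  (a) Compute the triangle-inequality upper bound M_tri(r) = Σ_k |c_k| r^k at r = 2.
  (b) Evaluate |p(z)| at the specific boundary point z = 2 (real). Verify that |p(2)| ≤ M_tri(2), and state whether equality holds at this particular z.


Coefficients: c_0 = 2, c_1 = 2, c_2 = 1. Radius r = 2.
Part (a). Triangle bound: M_tri(r) = Σ_k |c_k| r^k
  = |2|·2^0 + |2|·2^1 + |1|·2^2
  = 2 + 4 + 4 = 10.
This bounds M(r) := max_{|z|=r} |p(z)| from above; equality holds iff all terms c_k z^k can be made to align in phase at a single z on |z|=r.
Part (b). At z = 2 (real, on the circle |z| = r):
  p(2) = (2)·2^0 + (2)·2^1 + (1)·2^2 = 10.
  |p(2)| = 10.
Since all nonzero coefficients share the same sign, |p(2)| = 10 = M_tri(2); the triangle bound is attained at z = 2, so in fact M(r) = 10.

M_tri(2) = 10; |p(2)| = 10; equality at z=2: yes.


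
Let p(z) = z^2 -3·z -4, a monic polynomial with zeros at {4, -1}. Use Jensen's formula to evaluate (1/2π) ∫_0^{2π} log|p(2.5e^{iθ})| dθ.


Zeros: -1, 4; r = 2.5.
Inside |z| < r: -1. Outside (|z| ≥ r): 4.
p(0) = -4, so log|p(0)| = log(4) = 1.3863.
Apply Jensen: I(r) = log|p(0)| + Σ_k log(r/|z_k|), summed over zeros inside |z| < r.
  log(r/|z_k|) for z_k = -1: log(2.5/1) = 0.9163
  Outside zeros (4) contribute nothing to the Jensen sum.
Sum over inside zeros: 0.9163.
I(r) = log|p(0)| + (inside sum) = 1.3863 + 0.9163 = 2.3026.
Note: since some zeros are outside |z| ≤ r, the simplified n·log(r) form does NOT apply — only the inside zeros contribute.

I(r) ≈ 2.3026.


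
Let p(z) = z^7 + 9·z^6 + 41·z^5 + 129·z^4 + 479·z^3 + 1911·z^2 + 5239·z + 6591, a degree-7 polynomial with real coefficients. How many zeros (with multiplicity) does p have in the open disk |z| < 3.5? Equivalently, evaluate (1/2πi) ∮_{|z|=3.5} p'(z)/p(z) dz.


The zeros of p are: (-2 + 3i), (-2 - 3i), (2 + 3i), (2 - 3i), (-3 + 2i), (-3 - 2i), -3.
Their magnitudes are: 3.606, 3.606, 3.606, 3.606, 3.606, 3.606, 3.
Zeros with |z| < R = 3.5: -3.
Count = 1.
By the argument principle, (1/2πi) ∮_{|z|=R} p'(z)/p(z) dz equals exactly this count.

Number of zeros inside |z| < 3.5: 1.
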